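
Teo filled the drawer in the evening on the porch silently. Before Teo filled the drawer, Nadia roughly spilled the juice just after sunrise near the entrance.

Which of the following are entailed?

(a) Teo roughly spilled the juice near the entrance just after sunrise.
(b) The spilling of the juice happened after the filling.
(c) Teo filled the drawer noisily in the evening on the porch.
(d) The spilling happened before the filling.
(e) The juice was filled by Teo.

(a) Not entailed — the passage has Nadia spilling the juice, not Teo.
(b) Not entailed — the narrative places the spilling before the filling, not after.
(c) Not entailed — 'noisily' adds a manner not in (and inconsistent with) the original.
(d) Entailed — the narrative places the spilling before the filling.
(e) Not entailed — Teo filled the drawer, not the juice; the juice belongs to the spilling event.

(d)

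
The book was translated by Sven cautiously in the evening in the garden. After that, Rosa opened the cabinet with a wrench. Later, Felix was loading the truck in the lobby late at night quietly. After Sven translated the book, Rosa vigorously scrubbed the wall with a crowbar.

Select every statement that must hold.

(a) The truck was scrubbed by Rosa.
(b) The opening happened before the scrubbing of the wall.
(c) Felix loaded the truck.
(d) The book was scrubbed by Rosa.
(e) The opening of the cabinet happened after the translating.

(a) Not entailed — Rosa scrubbed the wall, not the truck; the truck belongs to the loading event.
(b) Not entailed — the narrative doesn't order the opening relative to the scrubbing.
(c) Not entailed — 'was loading' is progressive on an accomplishment; it does not entail the completed 'loaded'.
(d) Not entailed — Rosa scrubbed the wall, not the book; the book belongs to the translating event.
(e) Entailed — the narrative places the translating before the opening.

(e)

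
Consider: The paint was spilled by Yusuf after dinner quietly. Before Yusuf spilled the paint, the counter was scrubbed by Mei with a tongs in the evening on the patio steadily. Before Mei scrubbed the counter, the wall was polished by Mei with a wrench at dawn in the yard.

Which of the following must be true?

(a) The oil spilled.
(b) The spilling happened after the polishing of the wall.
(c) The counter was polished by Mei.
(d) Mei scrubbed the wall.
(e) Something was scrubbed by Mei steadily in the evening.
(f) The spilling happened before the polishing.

(b), (e)

(a) Not entailed — the paint is what spilled, not the oil.
(b) Entailed — the narrative places the polishing before the spilling.
(c) Not entailed — Mei polished the wall, not the counter; the counter belongs to the scrubbing event.
(d) Not entailed — Mei scrubbed the counter, not the wall; the wall belongs to the polishing event.
(e) Entailed — the original entails any weakening of itself; this just drops 'with a tongs', 'on the patio' and generalizes the patient.
(f) Not entailed — the narrative places the polishing before the spilling, not after.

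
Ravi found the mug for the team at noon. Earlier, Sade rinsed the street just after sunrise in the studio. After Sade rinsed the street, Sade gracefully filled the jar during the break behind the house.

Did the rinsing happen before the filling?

The narrative orders the rinsing before the filling.

yes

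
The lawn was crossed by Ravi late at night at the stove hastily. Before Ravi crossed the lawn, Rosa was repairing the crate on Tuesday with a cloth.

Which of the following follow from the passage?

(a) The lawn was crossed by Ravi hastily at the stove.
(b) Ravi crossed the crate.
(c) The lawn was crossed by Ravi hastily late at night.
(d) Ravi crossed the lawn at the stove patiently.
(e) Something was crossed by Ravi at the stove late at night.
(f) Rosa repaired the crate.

(a) Entailed — the original entails any weakening of itself; this just drops 'late at night'.
(b) Not entailed — Ravi crossed the lawn, not the crate; the crate belongs to the repairing event.
(c) Entailed — dropping 'at the stove' leaves a sub-description the original still satisfies.
(d) Not entailed — 'patiently' adds a manner not in (and inconsistent with) the original.
(e) Entailed — this follows by dropping conjuncts from the crossing event's description.
(f) Not entailed — 'was repairing' is progressive on an accomplishment; it does not entail the completed 'repaired'.

(a), (c), (e)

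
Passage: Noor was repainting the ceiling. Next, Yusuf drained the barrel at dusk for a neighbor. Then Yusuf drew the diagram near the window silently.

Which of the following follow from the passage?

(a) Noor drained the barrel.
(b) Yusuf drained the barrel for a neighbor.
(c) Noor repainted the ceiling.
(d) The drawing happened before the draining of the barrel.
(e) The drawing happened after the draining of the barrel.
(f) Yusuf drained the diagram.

(a) Not entailed — the passage has Yusuf draining the barrel, not Noor.
(b) Entailed — this follows by dropping conjuncts from the draining event's description.
(c) Not entailed — 'was repainting' is progressive on an accomplishment; it does not entail the completed 'repainted'.
(d) Not entailed — the narrative places the draining before the drawing, not after.
(e) Entailed — the narrative places the draining before the drawing.
(f) Not entailed — Yusuf drained the barrel, not the diagram; the diagram belongs to the drawing event.

(b), (e)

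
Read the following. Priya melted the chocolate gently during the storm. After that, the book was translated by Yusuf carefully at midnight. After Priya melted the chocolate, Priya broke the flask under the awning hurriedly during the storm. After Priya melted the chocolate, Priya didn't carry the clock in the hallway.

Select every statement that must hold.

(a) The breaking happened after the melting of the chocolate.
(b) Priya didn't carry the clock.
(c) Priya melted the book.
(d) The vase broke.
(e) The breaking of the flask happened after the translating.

(a) Entailed — the narrative places the melting before the breaking.
(b) Not entailed — dropping 'in the hallway' under negation is not valid — the original leaves open that Priya carried the clock some other way.
(c) Not entailed — Priya melted the chocolate, not the book; the book belongs to the translating event.
(d) Not entailed — the flask is what broke, not the vase.
(e) Not entailed — the narrative doesn't order the translating relative to the breaking.

(a)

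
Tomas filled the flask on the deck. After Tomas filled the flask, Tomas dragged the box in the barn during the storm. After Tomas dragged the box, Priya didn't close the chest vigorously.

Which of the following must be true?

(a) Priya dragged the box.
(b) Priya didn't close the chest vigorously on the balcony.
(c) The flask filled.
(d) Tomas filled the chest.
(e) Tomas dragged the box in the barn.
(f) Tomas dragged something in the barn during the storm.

(a) Not entailed — the passage has Tomas dragging the box, not Priya.
(b) Entailed — under negation, adding a further restriction is entailed: if no such closing event occurred, none occurred on the balcony either.
(c) Entailed — 'Tomas filled the flask' is causative; it entails the inchoative 'the flask filled'.
(d) Not entailed — Tomas filled the flask, not the chest; the chest belongs to the closing event.
(e) Entailed — the original entails any weakening of itself; this just drops 'during the storm'.
(f) Entailed — generalizing the patient leaves a sub-description the original still satisfies.

(b), (c), (e), (f)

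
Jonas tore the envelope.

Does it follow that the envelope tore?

yes

'Jonas tore the envelope' is the causative; it entails the inchoative 'the envelope tore'.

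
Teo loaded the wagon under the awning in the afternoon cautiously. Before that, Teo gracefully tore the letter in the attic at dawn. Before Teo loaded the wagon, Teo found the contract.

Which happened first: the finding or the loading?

The connectives place the finding before the loading.

the finding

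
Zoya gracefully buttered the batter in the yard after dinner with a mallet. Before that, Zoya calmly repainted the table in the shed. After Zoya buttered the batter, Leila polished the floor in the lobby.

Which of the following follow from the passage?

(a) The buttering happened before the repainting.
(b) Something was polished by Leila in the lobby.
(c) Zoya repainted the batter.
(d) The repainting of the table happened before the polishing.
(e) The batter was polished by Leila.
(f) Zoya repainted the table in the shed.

(b), (d), (f)

(a) Not entailed — the narrative places the repainting before the buttering, not after.
(b) Entailed — generalizing the patient leaves a sub-description the original still satisfies.
(c) Not entailed — Zoya repainted the table, not the batter; the batter belongs to the buttering event.
(d) Entailed — the narrative places the repainting before the polishing.
(e) Not entailed — Leila polished the floor, not the batter; the batter belongs to the buttering event.
(f) Entailed — this follows by dropping conjuncts from the repainting event's description.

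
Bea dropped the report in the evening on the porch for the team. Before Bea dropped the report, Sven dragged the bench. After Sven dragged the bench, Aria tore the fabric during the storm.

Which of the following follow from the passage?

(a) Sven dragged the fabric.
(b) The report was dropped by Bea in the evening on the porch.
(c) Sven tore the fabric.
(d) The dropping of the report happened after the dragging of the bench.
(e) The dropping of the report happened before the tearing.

(b), (d)

(a) Not entailed — Sven dragged the bench, not the fabric; the fabric belongs to the tearing event.
(b) Entailed — dropping 'for the team' leaves a sub-description the original still satisfies.
(c) Not entailed — the passage has Aria tearing the fabric, not Sven.
(d) Entailed — the narrative places the dragging before the dropping.
(e) Not entailed — the narrative doesn't order the dropping relative to the tearing.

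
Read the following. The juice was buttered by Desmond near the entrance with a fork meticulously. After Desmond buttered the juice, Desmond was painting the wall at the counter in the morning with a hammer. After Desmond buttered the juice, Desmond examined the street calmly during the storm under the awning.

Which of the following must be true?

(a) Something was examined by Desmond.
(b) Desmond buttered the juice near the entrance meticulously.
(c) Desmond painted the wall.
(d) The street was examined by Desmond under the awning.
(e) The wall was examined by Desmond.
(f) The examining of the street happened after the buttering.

(a) Entailed — the original entails any weakening of itself; this just drops 'during the storm', 'calmly', 'under the awning' and generalizes the patient.
(b) Entailed — dropping 'with a fork' leaves a sub-description the original still satisfies.
(c) Not entailed — 'was painting' is progressive on an accomplishment; it does not entail the completed 'painted'.
(d) Entailed — every conjunct here is already in the original examining event.
(e) Not entailed — Desmond examined the street, not the wall; the wall belongs to the painting event.
(f) Entailed — the narrative places the buttering before the examining.

(a), (b), (d), (f)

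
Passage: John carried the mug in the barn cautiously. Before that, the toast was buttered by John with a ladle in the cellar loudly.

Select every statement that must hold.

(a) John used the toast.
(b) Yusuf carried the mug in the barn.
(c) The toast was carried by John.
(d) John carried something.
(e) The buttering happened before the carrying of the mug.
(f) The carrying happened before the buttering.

(d), (e)

(a) Not entailed — the toast is the patient, not an instrument — John used a ladle.
(b) Not entailed — the passage has John carrying the mug, not Yusuf.
(c) Not entailed — John carried the mug, not the toast; the toast belongs to the buttering event.
(d) Entailed — the original entails any weakening of itself; this just drops 'cautiously', 'in the barn' and generalizes the patient.
(e) Entailed — the narrative places the buttering before the carrying.
(f) Not entailed — the narrative places the buttering before the carrying, not after.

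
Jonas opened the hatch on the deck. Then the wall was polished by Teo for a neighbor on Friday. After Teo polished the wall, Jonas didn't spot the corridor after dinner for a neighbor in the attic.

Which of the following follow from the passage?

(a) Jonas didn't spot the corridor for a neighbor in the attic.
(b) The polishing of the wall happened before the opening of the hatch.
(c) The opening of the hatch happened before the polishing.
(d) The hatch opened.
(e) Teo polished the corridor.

(a) Not entailed — dropping 'after dinner' under negation is not valid — the original leaves open that Jonas spotted the corridor some other way.
(b) Not entailed — the narrative places the opening before the polishing, not after.
(c) Entailed — the narrative places the opening before the polishing.
(d) Entailed — 'Jonas opened the hatch' is causative; it entails the inchoative 'the hatch opened'.
(e) Not entailed — Teo polished the wall, not the corridor; the corridor belongs to the spotting event.

(c), (d)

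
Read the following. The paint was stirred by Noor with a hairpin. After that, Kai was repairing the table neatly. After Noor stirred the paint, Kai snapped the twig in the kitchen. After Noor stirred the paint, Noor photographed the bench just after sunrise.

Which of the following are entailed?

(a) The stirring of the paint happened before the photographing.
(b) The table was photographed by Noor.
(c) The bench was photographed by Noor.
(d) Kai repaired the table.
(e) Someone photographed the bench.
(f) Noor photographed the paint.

(a), (c), (e)

(a) Entailed — the narrative places the stirring before the photographing.
(b) Not entailed — Noor photographed the bench, not the table; the table belongs to the repairing event.
(c) Entailed — the original entails any weakening of itself; this just drops 'just after sunrise'.
(d) Not entailed — 'was repairing' is progressive on an accomplishment; it does not entail the completed 'repaired'.
(e) Entailed — the original entails any weakening of itself; this just drops 'just after sunrise' and generalizes the agent.
(f) Not entailed — Noor photographed the bench, not the paint; the paint belongs to the stirring event.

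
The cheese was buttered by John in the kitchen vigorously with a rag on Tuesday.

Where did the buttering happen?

in the kitchen

'in the kitchen' marks the location of the buttering event.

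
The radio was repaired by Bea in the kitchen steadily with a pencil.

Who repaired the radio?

Bea

'Bea' marks the agent of the repairing event.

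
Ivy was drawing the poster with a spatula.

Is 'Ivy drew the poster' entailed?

no

'was drawing' is progressive; for an accomplishment like 'draw the poster', it doesn't entail completion.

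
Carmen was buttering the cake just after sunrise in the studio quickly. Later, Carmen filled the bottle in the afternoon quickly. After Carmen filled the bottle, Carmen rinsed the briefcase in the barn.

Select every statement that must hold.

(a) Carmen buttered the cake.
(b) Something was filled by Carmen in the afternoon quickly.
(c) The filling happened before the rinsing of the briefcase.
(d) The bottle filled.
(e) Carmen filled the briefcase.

(b), (c), (d)

(a) Not entailed — 'was buttering' is progressive on an accomplishment; it does not entail the completed 'buttered'.
(b) Entailed — generalizing the patient leaves a sub-description the original still satisfies.
(c) Entailed — the narrative places the filling before the rinsing.
(d) Entailed — 'Carmen filled the bottle' is causative; it entails the inchoative 'the bottle filled'.
(e) Not entailed — Carmen filled the bottle, not the briefcase; the briefcase belongs to the rinsing event.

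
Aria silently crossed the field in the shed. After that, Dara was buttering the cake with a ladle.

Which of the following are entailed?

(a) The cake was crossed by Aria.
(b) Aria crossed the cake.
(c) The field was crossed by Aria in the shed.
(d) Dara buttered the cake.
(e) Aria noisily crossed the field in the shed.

(c)

(a) Not entailed — Aria crossed the field, not the cake; the cake belongs to the buttering event.
(b) Not entailed — Aria crossed the field, not the cake; the cake belongs to the buttering event.
(c) Entailed — this follows by dropping conjuncts from the crossing event's description.
(d) Not entailed — 'was buttering' is progressive on an accomplishment; it does not entail the completed 'buttered'.
(e) Not entailed — 'noisily' adds a manner not in (and inconsistent with) the original.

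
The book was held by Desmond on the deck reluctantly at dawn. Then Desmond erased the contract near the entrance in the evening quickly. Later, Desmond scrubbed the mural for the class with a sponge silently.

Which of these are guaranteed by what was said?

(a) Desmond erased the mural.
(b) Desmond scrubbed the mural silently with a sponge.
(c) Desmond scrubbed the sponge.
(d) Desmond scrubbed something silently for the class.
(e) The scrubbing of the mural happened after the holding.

(b), (d), (e)

(a) Not entailed — Desmond erased the contract, not the mural; the mural belongs to the scrubbing event.
(b) Entailed — this follows by dropping conjuncts from the scrubbing event's description.
(c) Not entailed — the sponge is the instrument, not what was scrubbed.
(d) Entailed — this follows by dropping conjuncts from the scrubbing event's description.
(e) Entailed — the narrative places the holding before the scrubbing.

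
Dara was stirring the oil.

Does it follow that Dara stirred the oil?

yes

'stir' is atelic; if Dara was stirring the oil, then Dara stirred the oil (for some time).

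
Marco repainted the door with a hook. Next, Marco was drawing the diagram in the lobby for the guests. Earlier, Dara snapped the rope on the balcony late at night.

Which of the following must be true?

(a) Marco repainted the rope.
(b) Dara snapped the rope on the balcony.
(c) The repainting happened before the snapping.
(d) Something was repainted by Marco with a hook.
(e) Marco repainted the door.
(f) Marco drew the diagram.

(b), (d), (e)

(a) Not entailed — Marco repainted the door, not the rope; the rope belongs to the snapping event.
(b) Entailed — dropping 'late at night' leaves a sub-description the original still satisfies.
(c) Not entailed — the narrative doesn't order the repainting relative to the snapping.
(d) Entailed — this follows by dropping conjuncts from the repainting event's description.
(e) Entailed — the original entails any weakening of itself; this just drops 'with a hook'.
(f) Not entailed — 'was drawing' is progressive on an accomplishment; it does not entail the completed 'drew'.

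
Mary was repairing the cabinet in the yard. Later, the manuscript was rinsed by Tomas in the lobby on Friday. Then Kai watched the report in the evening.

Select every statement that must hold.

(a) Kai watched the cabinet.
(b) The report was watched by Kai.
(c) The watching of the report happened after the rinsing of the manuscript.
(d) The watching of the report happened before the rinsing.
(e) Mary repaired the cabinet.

(a) Not entailed — Kai watched the report, not the cabinet; the cabinet belongs to the repairing event.
(b) Entailed — this follows by dropping conjuncts from the watching event's description.
(c) Entailed — the narrative places the rinsing before the watching.
(d) Not entailed — the narrative places the rinsing before the watching, not after.
(e) Not entailed — 'was repairing' is progressive on an accomplishment; it does not entail the completed 'repaired'.

(b), (c)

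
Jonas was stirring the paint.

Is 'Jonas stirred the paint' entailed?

yes

'stir' is atelic; if Jonas was stirring the paint, then Jonas stirred the paint (for some time).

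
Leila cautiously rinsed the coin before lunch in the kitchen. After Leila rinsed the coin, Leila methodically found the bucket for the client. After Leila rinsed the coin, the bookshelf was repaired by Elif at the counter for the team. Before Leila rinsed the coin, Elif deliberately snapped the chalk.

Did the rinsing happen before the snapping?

no

The narrative orders the snapping before the rinsing.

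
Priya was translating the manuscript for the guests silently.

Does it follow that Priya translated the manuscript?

no

'was translating' is progressive; for an accomplishment like 'translate the manuscript', it doesn't entail completion.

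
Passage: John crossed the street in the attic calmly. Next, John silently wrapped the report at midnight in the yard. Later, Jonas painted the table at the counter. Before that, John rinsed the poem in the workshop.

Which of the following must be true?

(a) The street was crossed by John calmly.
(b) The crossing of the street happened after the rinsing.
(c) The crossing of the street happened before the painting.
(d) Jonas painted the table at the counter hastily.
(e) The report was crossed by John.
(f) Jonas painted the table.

(a), (c), (f)

(a) Entailed — this follows by dropping conjuncts from the crossing event's description.
(b) Not entailed — the narrative doesn't order the rinsing relative to the crossing.
(c) Entailed — the narrative places the crossing before the painting.
(d) Not entailed — 'hastily' adds information not in the original event.
(e) Not entailed — John crossed the street, not the report; the report belongs to the wrapping event.
(f) Entailed — the original entails any weakening of itself; this just drops 'at the counter'.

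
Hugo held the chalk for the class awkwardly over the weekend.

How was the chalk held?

awkwardly

'awkwardly' marks the manner of the holding event.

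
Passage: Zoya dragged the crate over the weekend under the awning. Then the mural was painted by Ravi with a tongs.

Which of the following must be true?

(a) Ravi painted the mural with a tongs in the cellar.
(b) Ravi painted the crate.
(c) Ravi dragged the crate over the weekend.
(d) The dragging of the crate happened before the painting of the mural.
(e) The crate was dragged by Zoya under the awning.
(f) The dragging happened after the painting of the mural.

(a) Not entailed — 'in the cellar' adds information not in the original event.
(b) Not entailed — Ravi painted the mural, not the crate; the crate belongs to the dragging event.
(c) Not entailed — the passage has Zoya dragging the crate, not Ravi.
(d) Entailed — the narrative places the dragging before the painting.
(e) Entailed — every conjunct here is already in the original dragging event.
(f) Not entailed — the narrative places the dragging before the painting, not after.

(d), (e)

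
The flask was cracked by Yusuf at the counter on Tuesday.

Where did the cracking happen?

'at the counter' marks the location of the cracking event.

at the counter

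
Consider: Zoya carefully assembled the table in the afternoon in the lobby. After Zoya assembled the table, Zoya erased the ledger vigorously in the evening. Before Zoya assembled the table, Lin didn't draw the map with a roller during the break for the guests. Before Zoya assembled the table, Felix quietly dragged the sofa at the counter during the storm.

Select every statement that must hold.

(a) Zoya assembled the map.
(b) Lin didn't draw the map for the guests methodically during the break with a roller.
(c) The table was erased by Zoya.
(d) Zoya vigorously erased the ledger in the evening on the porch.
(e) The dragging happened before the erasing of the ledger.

(a) Not entailed — Zoya assembled the table, not the map; the map belongs to the drawing event.
(b) Entailed — under negation, adding a further restriction is entailed: if no such drawing event occurred, none occurred methodically either.
(c) Not entailed — Zoya erased the ledger, not the table; the table belongs to the assembling event.
(d) Not entailed — 'on the porch' adds information not in the original event.
(e) Entailed — the narrative places the dragging before the erasing.

(b), (e)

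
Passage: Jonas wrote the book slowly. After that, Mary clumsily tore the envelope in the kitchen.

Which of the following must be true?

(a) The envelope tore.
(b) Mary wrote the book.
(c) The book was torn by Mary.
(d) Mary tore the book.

(a)

(a) Entailed — 'Mary tore the envelope' is causative; it entails the inchoative 'the envelope tore'.
(b) Not entailed — the passage has Jonas writing the book, not Mary.
(c) Not entailed — Mary tore the envelope, not the book; the book belongs to the writing event.
(d) Not entailed — Mary tore the envelope, not the book; the book belongs to the writing event.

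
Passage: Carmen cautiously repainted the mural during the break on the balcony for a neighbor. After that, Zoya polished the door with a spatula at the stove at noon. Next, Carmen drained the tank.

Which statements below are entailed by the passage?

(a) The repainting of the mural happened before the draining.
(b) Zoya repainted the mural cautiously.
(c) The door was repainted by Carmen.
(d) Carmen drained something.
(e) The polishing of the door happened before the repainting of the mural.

(a) Entailed — the narrative places the repainting before the draining.
(b) Not entailed — the passage has Carmen repainting the mural, not Zoya.
(c) Not entailed — Carmen repainted the mural, not the door; the door belongs to the polishing event.
(d) Entailed — the original entails any weakening of itself; this just generalizes the patient.
(e) Not entailed — the narrative places the repainting before the polishing, not after.

(a), (d)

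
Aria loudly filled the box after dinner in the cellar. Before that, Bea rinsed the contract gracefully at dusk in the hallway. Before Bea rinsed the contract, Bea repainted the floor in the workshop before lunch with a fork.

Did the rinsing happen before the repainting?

no

The narrative orders the repainting before the rinsing.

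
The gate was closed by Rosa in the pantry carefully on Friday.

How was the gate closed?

carefully

'carefully' marks the manner of the closing event.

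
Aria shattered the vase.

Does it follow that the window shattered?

no

Nothing is said about any window; only the vase is affected.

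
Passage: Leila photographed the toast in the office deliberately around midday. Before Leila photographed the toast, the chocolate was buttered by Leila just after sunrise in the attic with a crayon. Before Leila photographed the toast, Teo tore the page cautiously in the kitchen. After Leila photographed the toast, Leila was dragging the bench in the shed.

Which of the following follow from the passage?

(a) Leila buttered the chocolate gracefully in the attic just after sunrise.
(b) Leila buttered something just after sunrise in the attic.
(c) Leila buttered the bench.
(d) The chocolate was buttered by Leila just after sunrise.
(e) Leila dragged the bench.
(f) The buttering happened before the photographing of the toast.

(a) Not entailed — 'gracefully' adds information not in the original event.
(b) Entailed — every conjunct here is already in the original buttering event.
(c) Not entailed — Leila buttered the chocolate, not the bench; the bench belongs to the dragging event.
(d) Entailed — every conjunct here is already in the original buttering event.
(e) Entailed — 'drag' is an activity; 'was dragging' entails that some dragging happened, so 'dragged' holds.
(f) Entailed — the narrative places the buttering before the photographing.

(b), (d), (e), (f)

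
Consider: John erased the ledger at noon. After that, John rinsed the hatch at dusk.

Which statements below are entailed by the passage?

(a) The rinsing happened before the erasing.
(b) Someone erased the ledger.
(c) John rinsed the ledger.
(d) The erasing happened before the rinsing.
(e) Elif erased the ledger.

(b), (d)

(a) Not entailed — the narrative places the erasing before the rinsing, not after.
(b) Entailed — the original entails any weakening of itself; this just drops 'at noon' and generalizes the agent.
(c) Not entailed — John rinsed the hatch, not the ledger; the ledger belongs to the erasing event.
(d) Entailed — the narrative places the erasing before the rinsing.
(e) Not entailed — the passage has John erasing the ledger, not Elif.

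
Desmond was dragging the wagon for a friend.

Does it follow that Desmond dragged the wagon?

yes

'drag' is atelic; if Desmond was dragging the wagon, then Desmond dragged the wagon (for some time).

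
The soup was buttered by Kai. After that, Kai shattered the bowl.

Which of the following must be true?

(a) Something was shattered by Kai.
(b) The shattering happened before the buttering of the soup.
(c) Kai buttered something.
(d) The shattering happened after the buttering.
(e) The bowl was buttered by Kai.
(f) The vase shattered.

(a), (c), (d)

(a) Entailed — this follows by dropping conjuncts from the shattering event's description.
(b) Not entailed — the narrative places the buttering before the shattering, not after.
(c) Entailed — generalizing the patient leaves a sub-description the original still satisfies.
(d) Entailed — the narrative places the buttering before the shattering.
(e) Not entailed — Kai buttered the soup, not the bowl; the bowl belongs to the shattering event.
(f) Not entailed — the bowl is what shattered, not the vase.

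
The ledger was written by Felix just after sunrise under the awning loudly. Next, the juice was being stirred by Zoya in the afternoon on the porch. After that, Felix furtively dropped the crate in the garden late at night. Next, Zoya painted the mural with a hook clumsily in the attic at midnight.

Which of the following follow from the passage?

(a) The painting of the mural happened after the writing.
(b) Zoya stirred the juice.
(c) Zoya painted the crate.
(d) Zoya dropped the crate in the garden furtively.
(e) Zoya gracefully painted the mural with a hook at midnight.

(a) Entailed — the narrative places the writing before the painting.
(b) Entailed — 'stir' is an activity; 'was stirring' entails that some stirring happened, so 'stirred' holds.
(c) Not entailed — Zoya painted the mural, not the crate; the crate belongs to the dropping event.
(d) Not entailed — the passage has Felix dropping the crate, not Zoya.
(e) Not entailed — 'gracefully' adds a manner not in (and inconsistent with) the original.

(a), (b)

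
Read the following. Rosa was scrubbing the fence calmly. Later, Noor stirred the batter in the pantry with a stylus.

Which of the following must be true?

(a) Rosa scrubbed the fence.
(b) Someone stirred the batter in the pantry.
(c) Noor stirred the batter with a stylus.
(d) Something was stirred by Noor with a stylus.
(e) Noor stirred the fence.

(a) Entailed — 'scrub' is an activity; 'was scrubbing' entails that some scrubbing happened, so 'scrubbed' holds.
(b) Entailed — dropping 'with a stylus' and generalizing the agent leaves a sub-description the original still satisfies.
(c) Entailed — the original entails any weakening of itself; this just drops 'in the pantry'.
(d) Entailed — this follows by dropping conjuncts from the stirring event's description.
(e) Not entailed — Noor stirred the batter, not the fence; the fence belongs to the scrubbing event.

(a), (b), (c), (d)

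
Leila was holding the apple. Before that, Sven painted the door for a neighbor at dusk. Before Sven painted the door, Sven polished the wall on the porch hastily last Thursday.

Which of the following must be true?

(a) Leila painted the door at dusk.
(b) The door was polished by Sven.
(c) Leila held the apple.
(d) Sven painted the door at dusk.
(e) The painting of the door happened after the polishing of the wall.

(c), (d), (e)

(a) Not entailed — the passage has Sven painting the door, not Leila.
(b) Not entailed — Sven polished the wall, not the door; the door belongs to the painting event.
(c) Entailed — 'hold' is an activity; 'was holding' entails that some holding happened, so 'held' holds.
(d) Entailed — every conjunct here is already in the original painting event.
(e) Entailed — the narrative places the polishing before the painting.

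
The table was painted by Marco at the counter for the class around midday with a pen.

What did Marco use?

a pen

'with a pen' marks the instrument of the painting event.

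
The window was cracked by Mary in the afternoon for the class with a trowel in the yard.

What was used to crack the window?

'with a trowel' marks the instrument of the cracking event.

a trowel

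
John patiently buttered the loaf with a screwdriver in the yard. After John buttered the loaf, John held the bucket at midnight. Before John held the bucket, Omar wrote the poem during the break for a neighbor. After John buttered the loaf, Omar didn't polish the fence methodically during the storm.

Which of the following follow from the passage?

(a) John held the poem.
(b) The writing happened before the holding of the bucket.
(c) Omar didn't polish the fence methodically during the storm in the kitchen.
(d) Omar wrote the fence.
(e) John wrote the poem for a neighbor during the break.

(b), (c)

(a) Not entailed — John held the bucket, not the poem; the poem belongs to the writing event.
(b) Entailed — the narrative places the writing before the holding.
(c) Entailed — under negation, adding a further restriction is entailed: if no such polishing event occurred, none occurred in the kitchen either.
(d) Not entailed — Omar wrote the poem, not the fence; the fence belongs to the polishing event.
(e) Not entailed — the passage has Omar writing the poem, not John.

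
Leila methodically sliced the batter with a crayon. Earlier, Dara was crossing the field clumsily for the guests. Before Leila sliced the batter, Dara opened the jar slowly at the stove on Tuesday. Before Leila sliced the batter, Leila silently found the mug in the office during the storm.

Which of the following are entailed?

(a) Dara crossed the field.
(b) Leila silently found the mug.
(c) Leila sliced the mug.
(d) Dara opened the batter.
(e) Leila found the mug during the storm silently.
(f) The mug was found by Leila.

(b), (e), (f)

(a) Not entailed — 'was crossing' is progressive on an accomplishment; it does not entail the completed 'crossed'.
(b) Entailed — every conjunct here is already in the original finding event.
(c) Not entailed — Leila sliced the batter, not the mug; the mug belongs to the finding event.
(d) Not entailed — Dara opened the jar, not the batter; the batter belongs to the slicing event.
(e) Entailed — every conjunct here is already in the original finding event.
(f) Entailed — this follows by dropping conjuncts from the finding event's description.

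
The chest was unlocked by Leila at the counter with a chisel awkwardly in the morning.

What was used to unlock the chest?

'with a chisel' marks the instrument of the unlocking event.

a chisel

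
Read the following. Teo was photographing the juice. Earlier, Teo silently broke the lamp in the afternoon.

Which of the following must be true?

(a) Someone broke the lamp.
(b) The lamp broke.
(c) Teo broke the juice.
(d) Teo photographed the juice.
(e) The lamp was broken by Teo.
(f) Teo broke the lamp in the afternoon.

(a) Entailed — dropping 'silently', 'in the afternoon' and generalizing the agent leaves a sub-description the original still satisfies.
(b) Entailed — 'Teo broke the lamp' is causative; it entails the inchoative 'the lamp broke'.
(c) Not entailed — Teo broke the lamp, not the juice; the juice belongs to the photographing event.
(d) Not entailed — 'was photographing' is progressive on an accomplishment; it does not entail the completed 'photographed'.
(e) Entailed — the original entails any weakening of itself; this just drops 'silently', 'in the afternoon'.
(f) Entailed — every conjunct here is already in the original breaking event.

(a), (b), (e), (f)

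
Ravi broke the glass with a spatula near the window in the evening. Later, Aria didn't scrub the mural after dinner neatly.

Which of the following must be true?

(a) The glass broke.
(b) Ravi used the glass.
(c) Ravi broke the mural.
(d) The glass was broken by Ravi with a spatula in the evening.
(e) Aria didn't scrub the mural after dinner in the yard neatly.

(a), (d), (e)

(a) Entailed — 'Ravi broke the glass' is causative; it entails the inchoative 'the glass broke'.
(b) Not entailed — the glass is the patient, not an instrument — Ravi used a spatula.
(c) Not entailed — Ravi broke the glass, not the mural; the mural belongs to the scrubbing event.
(d) Entailed — this follows by dropping conjuncts from the breaking event's description.
(e) Entailed — under negation, adding a further restriction is entailed: if no such scrubbing event occurred, none occurred in the yard either.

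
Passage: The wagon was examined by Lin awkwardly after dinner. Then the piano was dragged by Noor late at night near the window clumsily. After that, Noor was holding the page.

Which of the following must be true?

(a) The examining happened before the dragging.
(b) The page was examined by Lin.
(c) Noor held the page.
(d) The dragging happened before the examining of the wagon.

(a), (c)

(a) Entailed — the narrative places the examining before the dragging.
(b) Not entailed — Lin examined the wagon, not the page; the page belongs to the holding event.
(c) Entailed — 'hold' is an activity; 'was holding' entails that some holding happened, so 'held' holds.
(d) Not entailed — the narrative places the examining before the dragging, not after.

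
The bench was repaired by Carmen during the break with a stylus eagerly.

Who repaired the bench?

'Carmen' marks the agent of the repairing event.

Carmen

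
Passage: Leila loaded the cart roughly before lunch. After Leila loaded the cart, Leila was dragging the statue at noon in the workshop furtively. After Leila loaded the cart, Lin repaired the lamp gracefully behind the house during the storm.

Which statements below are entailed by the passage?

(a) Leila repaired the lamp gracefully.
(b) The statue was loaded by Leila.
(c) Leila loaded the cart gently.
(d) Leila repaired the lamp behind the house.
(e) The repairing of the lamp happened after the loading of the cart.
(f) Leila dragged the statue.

(e), (f)

(a) Not entailed — the passage has Lin repairing the lamp, not Leila.
(b) Not entailed — Leila loaded the cart, not the statue; the statue belongs to the dragging event.
(c) Not entailed — 'gently' adds a manner not in (and inconsistent with) the original.
(d) Not entailed — the passage has Lin repairing the lamp, not Leila.
(e) Entailed — the narrative places the loading before the repairing.
(f) Entailed — 'drag' is an activity; 'was dragging' entails that some dragging happened, so 'dragged' holds.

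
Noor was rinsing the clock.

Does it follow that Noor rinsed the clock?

'rinse' is atelic; if Noor was rinsing the clock, then Noor rinsed the clock (for some time).

yes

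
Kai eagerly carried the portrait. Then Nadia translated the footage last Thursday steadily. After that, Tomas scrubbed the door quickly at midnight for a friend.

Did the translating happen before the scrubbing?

yes

The narrative orders the translating before the scrubbing.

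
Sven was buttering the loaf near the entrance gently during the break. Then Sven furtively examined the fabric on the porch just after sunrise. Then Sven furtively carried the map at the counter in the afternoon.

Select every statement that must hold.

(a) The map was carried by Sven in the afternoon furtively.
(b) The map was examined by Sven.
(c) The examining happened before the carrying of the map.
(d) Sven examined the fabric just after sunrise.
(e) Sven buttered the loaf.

(a), (c), (d)

(a) Entailed — this follows by dropping conjuncts from the carrying event's description.
(b) Not entailed — Sven examined the fabric, not the map; the map belongs to the carrying event.
(c) Entailed — the narrative places the examining before the carrying.
(d) Entailed — dropping 'on the porch', 'furtively' leaves a sub-description the original still satisfies.
(e) Not entailed — 'was buttering' is progressive on an accomplishment; it does not entail the completed 'buttered'.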